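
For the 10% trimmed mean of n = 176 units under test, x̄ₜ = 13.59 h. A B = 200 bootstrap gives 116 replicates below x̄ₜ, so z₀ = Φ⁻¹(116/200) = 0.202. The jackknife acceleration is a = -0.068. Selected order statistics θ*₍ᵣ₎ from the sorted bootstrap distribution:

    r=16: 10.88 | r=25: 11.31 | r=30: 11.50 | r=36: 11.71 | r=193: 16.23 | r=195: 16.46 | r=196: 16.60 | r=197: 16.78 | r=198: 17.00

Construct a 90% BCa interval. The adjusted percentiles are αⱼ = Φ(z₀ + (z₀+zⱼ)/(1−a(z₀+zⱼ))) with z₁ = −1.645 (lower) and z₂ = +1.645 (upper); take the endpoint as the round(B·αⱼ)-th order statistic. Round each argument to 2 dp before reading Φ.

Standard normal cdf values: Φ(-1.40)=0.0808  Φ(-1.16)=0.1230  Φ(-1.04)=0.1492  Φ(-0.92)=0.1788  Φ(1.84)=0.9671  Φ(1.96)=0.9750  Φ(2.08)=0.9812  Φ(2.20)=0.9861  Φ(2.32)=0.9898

(10.88, 16.23)

Lower: z₀ + z₁ = 0.202 + (-1.645) = -1.443; 1 − a(z₀+z₁) = 1 − (-0.068)(-1.443) = 0.9019; argument = 0.202 + (-1.443)/0.9019 = -1.3980 → -1.40.
α₁ = Φ(-1.40) = 0.0808; rank = round(200 × 0.0808) = 16; θ*₍16₎ = 10.88.
Upper: z₀ + z₂ = 1.847; 1 − a(z₀+z₂) = 1.1256; argument = 1.8429 → 1.84; α₂ = 0.9671; rank = 193; θ*₍193₎ = 16.23.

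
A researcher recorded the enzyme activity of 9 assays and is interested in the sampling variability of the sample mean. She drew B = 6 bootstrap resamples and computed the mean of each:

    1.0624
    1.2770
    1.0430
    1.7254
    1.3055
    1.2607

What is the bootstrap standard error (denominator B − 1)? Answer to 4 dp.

Bootstrap SE is the standard deviation of the 6 replicate means.
Mean of replicates: (1.0624 + 1.2770 + 1.0430 + 1.7254 + 1.3055 + 1.2607) / 6 = 7.674000 / 6 = 1.279000
Sum of squared deviations: (−0.216600)² + (−0.002000)² + (−0.236000)² + (+0.446400)² + (+0.026500)² + (−0.018300)² = 0.302926
Variance = 0.302926 / 5 = 0.060585
SE* = √0.060585

SE* = 0.2461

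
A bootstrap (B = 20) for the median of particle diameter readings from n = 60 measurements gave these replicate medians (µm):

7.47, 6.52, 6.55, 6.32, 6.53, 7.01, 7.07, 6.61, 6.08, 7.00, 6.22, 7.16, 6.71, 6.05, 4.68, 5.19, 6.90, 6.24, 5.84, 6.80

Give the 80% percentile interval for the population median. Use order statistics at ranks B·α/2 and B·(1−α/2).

Sorted replicates: 4.68, 5.19, 5.84, 6.05, 6.08, 6.22, 6.24, 6.32, 6.52, 6.53, 6.55, 6.61, 6.71, 6.80, 6.90, 7.00, 7.01, 7.07, 7.16, 7.47
α = 0.20; lower rank = 20 × 0.100 = 2; upper rank = 20 × 0.900 = 18.
The 2nd smallest replicate is 5.19; the 18th is 7.07.

(5.19, 7.07)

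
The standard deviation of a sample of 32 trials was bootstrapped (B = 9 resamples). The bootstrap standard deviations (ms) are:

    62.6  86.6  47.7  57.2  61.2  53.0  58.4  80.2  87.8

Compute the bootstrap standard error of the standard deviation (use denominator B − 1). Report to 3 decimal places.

Bootstrap SE is the standard deviation of the 9 replicate standard deviations.
Mean of replicates: (62.6 + 86.6 + 47.7 + 57.2 + 61.2 + 53.0 + 58.4 + 80.2 + 87.8) / 9 = 594.7000 / 9 = 66.0778
Sum of squared deviations: (−3.4778)² + (+20.5222)² + (−18.3778)² + (−8.8778)² + (−4.8778)² + (−13.0778)² + (−7.6778)² + (+14.1222)² + (+21.7222)² = 1774.8756
Variance = 1774.8756 / 8 = 221.8594
SE* = √221.8594

SE* = 14.895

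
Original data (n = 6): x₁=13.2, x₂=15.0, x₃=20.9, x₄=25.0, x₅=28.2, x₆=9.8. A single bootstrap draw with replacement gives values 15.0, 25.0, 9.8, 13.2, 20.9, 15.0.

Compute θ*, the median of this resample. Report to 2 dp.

Sorted: 9.8, 13.2, 15.0, 15.0, 20.9, 25.0
Median = average of the two middle values = 15.00

θ* = 15.00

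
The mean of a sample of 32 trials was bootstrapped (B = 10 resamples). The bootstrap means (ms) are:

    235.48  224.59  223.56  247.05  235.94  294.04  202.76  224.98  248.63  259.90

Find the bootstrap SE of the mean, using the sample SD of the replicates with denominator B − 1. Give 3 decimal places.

Bootstrap SE is the standard deviation of the 10 replicate means.
Mean of replicates: (235.48 + 224.59 + 223.56 + 247.05 + 235.94 + 294.04 + 202.76 + 224.98 + 248.63 + 259.90) / 10 = 2396.9300 / 10 = 239.6930
Sum of squared deviations: (−4.2130)² + (−15.1030)² + (−16.1330)² + (+7.3570)² + (−3.7530)² + (+54.3470)² + (−36.9330)² + (−14.7130)² + (+8.9370)² + (+20.2070)² = 5596.6422
Variance = 5596.6422 / 9 = 621.8491
SE* = √621.8491

SE* = 24.937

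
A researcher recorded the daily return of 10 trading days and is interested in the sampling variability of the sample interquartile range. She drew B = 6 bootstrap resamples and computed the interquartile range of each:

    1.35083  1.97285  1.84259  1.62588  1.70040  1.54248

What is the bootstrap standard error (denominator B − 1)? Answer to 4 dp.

SE* = 0.2202

Bootstrap SE is the standard deviation of the 6 replicate interquartile ranges.
Mean of replicates: (1.35083 + 1.97285 + 1.84259 + 1.62588 + 1.70040 + 1.54248) / 6 = 10.035030 / 6 = 1.672505
Sum of squared deviations: (−0.321675)² + (+0.300345)² + (+0.170085)² + (−0.046625)² + (+0.027895)² + (−0.130025)² = 0.242469
Variance = 0.242469 / 5 = 0.048494
SE* = √0.048494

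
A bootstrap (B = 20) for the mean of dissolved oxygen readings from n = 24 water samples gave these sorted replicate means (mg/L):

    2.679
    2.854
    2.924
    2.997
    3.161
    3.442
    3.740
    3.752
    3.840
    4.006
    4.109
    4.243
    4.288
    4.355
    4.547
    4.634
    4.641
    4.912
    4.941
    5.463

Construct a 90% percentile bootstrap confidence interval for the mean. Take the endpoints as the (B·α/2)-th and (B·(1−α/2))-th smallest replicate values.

(2.679, 4.941)

α = 0.10; lower rank = 20 × 0.050 = 1; upper rank = 20 × 0.950 = 19.
The 1st smallest replicate is 2.679; the 19th is 4.941.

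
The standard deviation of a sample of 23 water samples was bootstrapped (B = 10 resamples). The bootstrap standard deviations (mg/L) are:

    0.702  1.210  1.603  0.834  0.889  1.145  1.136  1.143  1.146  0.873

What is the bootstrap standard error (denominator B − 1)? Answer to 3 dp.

Bootstrap SE is the standard deviation of the 10 replicate standard deviations.
Mean of replicates: (0.702 + 1.210 + 1.603 + 0.834 + 0.889 + 1.145 + 1.136 + 1.143 + 1.146 + 0.873) / 10 = 10.68100 / 10 = 1.06810
Sum of squared deviations: (−0.36610)² + (+0.14190)² + (+0.53490)² + (−0.23410)² + (−0.17910)² + (+0.07690)² + (+0.06790)² + (+0.07490)² + (+0.07790)² + (−0.19510)² = 0.58743
Variance = 0.58743 / 9 = 0.06527
SE* = √0.06527

SE* = 0.255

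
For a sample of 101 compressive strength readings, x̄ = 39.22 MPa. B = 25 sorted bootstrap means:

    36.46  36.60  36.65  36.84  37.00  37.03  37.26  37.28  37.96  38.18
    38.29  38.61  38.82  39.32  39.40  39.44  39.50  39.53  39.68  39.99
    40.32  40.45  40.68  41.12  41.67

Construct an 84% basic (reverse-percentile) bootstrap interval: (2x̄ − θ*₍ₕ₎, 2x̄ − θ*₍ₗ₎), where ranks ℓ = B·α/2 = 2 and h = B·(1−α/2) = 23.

Percentile endpoints at ranks 2 and 23: θ*₍2₎ = 36.60, θ*₍23₎ = 40.68.
Basic interval reflects these around x̄:
  lower = 2 × 39.22 − 40.68 = 37.76
  upper = 2 × 39.22 − 36.60 = 41.84

(37.76, 41.84)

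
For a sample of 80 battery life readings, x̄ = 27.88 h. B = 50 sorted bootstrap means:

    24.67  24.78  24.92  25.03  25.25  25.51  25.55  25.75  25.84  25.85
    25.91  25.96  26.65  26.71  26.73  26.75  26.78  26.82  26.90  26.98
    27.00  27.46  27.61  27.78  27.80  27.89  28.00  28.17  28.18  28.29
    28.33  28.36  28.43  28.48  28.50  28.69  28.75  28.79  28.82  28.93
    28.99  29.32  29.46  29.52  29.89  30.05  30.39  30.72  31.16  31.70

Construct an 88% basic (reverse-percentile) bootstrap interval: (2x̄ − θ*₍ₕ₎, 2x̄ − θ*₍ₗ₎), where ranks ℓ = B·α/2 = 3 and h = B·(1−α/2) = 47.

Percentile endpoints at ranks 3 and 47: θ*₍3₎ = 24.92, θ*₍47₎ = 30.39.
Basic interval reflects these around x̄:
  lower = 2 × 27.88 − 30.39 = 25.37
  upper = 2 × 27.88 − 24.92 = 30.84

(25.37, 30.84)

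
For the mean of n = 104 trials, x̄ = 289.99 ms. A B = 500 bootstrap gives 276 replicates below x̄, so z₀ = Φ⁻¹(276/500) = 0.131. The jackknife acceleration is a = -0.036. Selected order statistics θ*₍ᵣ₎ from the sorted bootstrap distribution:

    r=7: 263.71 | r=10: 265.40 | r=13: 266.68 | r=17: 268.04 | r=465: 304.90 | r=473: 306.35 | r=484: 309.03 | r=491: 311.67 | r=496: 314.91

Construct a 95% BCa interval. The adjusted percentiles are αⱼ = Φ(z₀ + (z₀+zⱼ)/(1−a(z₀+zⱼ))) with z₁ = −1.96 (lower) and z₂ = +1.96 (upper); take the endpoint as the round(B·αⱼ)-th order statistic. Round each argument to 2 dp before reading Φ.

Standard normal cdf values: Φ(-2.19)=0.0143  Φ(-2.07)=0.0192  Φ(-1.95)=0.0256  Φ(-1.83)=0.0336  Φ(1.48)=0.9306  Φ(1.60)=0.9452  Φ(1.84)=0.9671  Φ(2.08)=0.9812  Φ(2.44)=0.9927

Lower: z₀ + z₁ = 0.131 + (-1.960) = -1.829; 1 − a(z₀+z₁) = 1 − (-0.036)(-1.829) = 0.9342; argument = 0.131 + (-1.829)/0.9342 = -1.8269 → -1.83.
α₁ = Φ(-1.83) = 0.0336; rank = round(500 × 0.0336) = 17; θ*₍17₎ = 268.04.
Upper: z₀ + z₂ = 2.091; 1 − a(z₀+z₂) = 1.0753; argument = 2.0756 → 2.08; α₂ = 0.9812; rank = 491; θ*₍491₎ = 311.67.

(268.04, 311.67)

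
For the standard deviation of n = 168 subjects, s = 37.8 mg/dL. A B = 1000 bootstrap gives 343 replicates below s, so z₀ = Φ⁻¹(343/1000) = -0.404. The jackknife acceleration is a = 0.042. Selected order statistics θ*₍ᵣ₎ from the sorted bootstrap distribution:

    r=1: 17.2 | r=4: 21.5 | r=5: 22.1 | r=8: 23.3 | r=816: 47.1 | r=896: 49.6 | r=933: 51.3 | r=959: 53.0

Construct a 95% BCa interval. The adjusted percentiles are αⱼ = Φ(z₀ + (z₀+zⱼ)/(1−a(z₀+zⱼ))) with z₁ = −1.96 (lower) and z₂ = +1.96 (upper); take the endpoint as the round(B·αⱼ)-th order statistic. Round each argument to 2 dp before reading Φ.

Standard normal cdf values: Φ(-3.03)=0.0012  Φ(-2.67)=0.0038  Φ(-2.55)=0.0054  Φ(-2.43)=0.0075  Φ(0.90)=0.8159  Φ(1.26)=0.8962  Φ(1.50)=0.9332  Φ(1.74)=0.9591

(22.1, 49.6)

Lower: z₀ + z₁ = -0.404 + (-1.960) = -2.364; 1 − a(z₀+z₁) = 1 − (0.042)(-2.364) = 1.0993; argument = -0.404 + (-2.364)/1.0993 = -2.5545 → -2.55.
α₁ = Φ(-2.55) = 0.0054; rank = round(1000 × 0.0054) = 5; θ*₍5₎ = 22.1.
Upper: z₀ + z₂ = 1.556; 1 − a(z₀+z₂) = 0.9346; argument = 1.2608 → 1.26; α₂ = 0.8962; rank = 896; θ*₍896₎ = 49.6.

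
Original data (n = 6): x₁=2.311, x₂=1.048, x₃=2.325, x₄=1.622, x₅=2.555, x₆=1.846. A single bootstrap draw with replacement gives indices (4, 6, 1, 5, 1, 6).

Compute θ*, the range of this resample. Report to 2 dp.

θ* = 0.93

Resample values: 1.622, 1.846, 2.311, 2.555, 2.311, 1.846.
Range = 2.555 − 1.622 = 0.93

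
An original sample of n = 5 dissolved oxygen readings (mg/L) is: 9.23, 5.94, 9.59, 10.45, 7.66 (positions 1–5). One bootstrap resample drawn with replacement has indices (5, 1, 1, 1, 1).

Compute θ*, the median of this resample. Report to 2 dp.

θ* = 9.23

Resample values: 7.66, 9.23, 9.23, 9.23, 9.23.
Sorted: 7.66, 9.23, 9.23, 9.23, 9.23
Median = middle value = 9.23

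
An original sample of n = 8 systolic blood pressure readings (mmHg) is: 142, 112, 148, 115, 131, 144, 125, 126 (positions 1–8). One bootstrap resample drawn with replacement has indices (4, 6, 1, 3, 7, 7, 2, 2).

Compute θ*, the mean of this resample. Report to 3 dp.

Resample values: 115, 144, 142, 148, 125, 125, 112, 112.
Mean = (115 + 144 + 142 + 148 + 125 + 125 + 112 + 112) / 8 = 1023.0 / 8 = 127.875

θ* = 127.875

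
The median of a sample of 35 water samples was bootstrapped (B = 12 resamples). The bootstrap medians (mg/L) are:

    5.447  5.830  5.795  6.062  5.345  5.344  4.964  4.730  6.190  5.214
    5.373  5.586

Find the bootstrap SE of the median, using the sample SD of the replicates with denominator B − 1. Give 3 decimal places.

SE* = 0.429

Bootstrap SE is the standard deviation of the 12 replicate medians.
Mean of replicates: (5.447 + 5.830 + 5.795 + 6.062 + 5.345 + 5.344 + 4.964 + 4.730 + 6.190 + 5.214 + 5.373 + 5.586) / 12 = 65.8800 / 12 = 5.4900
Sum of squared deviations: (−0.0430)² + (+0.3400)² + (+0.3050)² + (+0.5720)² + (−0.1450)² + (−0.1460)² + (−0.5260)² + (−0.7600)² + (+0.7000)² + (−0.2760)² + (−0.1170)² + (+0.0960)² = 2.0234
Variance = 2.0234 / 11 = 0.1839
SE* = √0.1839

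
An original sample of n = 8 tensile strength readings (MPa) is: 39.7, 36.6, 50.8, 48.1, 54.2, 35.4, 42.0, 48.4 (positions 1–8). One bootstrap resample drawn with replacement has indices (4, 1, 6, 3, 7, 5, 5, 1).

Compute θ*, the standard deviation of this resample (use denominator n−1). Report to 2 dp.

Resample values: 48.1, 39.7, 35.4, 50.8, 42.0, 54.2, 54.2, 39.7.
Mean = 45.5125; sum of squared deviations = 367.7688
s² = 367.7688 / 7 = 52.5384
s = √52.5384 = 7.25

θ* = 7.25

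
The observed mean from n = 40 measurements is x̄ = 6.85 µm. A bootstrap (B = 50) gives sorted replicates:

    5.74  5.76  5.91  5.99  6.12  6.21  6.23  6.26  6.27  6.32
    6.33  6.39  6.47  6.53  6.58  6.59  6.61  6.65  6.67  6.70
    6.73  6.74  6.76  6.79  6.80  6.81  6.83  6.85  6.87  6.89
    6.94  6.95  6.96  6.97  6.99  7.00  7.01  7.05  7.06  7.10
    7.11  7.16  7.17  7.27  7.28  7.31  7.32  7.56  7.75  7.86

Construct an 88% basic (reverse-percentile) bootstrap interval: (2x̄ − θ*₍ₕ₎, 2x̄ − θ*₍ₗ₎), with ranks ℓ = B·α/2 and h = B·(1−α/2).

(6.38, 7.79)

Percentile endpoints at ranks 3 and 47: θ*₍3₎ = 5.91, θ*₍47₎ = 7.32.
Basic interval reflects these around x̄:
  lower = 2 × 6.85 − 7.32 = 6.38
  upper = 2 × 6.85 − 5.91 = 7.79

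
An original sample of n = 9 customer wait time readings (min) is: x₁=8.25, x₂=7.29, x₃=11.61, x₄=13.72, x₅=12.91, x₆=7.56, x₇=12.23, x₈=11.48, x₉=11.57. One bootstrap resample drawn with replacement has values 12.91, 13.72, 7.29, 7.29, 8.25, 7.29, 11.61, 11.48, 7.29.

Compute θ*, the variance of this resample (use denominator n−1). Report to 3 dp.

θ* = 7.327

Mean = 9.6811; sum of squared deviations = 58.6127
s² = 58.6127 / 8 = 7.3266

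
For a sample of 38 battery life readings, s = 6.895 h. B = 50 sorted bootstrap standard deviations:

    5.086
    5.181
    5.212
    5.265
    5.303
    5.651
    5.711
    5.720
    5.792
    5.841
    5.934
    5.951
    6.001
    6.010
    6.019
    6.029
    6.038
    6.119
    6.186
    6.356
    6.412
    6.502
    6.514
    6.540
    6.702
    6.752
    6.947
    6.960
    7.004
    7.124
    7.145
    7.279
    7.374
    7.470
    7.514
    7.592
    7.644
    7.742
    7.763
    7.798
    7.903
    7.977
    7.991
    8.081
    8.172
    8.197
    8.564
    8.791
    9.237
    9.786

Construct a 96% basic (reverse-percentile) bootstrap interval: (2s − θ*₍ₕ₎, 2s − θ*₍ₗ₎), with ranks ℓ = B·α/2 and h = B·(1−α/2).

Percentile endpoints at ranks 1 and 49: θ*₍1₎ = 5.086, θ*₍49₎ = 9.237.
Basic interval reflects these around s:
  lower = 2 × 6.895 − 9.237 = 4.553
  upper = 2 × 6.895 − 5.086 = 8.704

(4.553, 8.704)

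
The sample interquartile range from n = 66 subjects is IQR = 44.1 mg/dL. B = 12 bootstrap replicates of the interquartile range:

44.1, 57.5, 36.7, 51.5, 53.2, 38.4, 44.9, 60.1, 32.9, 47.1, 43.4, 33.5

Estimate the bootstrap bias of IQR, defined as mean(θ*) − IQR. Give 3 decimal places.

mean(θ*) = (44.1 + 57.5 + 36.7 + 51.5 + 53.2 + 38.4 + 44.9 + 60.1 + 32.9 + 47.1 + 43.4 + 33.5) / 12 = 45.2750
bias = 45.2750 − 44.1

bias = +1.175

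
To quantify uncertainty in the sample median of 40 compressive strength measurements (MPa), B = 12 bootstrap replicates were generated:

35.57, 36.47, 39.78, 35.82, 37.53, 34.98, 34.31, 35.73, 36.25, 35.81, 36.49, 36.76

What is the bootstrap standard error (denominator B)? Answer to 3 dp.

SE* = 1.321

Bootstrap SE is the standard deviation of the 12 replicate medians.
Mean of replicates: (35.57 + 36.47 + 39.78 + 35.82 + 37.53 + 34.98 + 34.31 + 35.73 + 36.25 + 35.81 + 36.49 + 36.76) / 12 = 435.5000 / 12 = 36.2917
Sum of squared deviations: (−0.7217)² + (+0.1783)² + (+3.4883)² + (−0.4717)² + (+1.2383)² + (−1.3117)² + (−1.9817)² + (−0.5617)² + (−0.0417)² + (−0.4817)² + (+0.1983)² + (+0.4683)² = 20.9324
Variance = 20.9324 / 12 = 1.7444
SE* = √1.7444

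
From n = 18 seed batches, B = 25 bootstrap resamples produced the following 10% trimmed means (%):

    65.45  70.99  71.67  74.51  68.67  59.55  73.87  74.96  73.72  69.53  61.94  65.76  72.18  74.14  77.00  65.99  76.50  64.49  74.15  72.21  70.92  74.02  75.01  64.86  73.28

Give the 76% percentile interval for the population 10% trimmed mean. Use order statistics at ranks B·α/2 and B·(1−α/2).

Sorted replicates: 59.55, 61.94, 64.49, 64.86, 65.45, 65.76, 65.99, 68.67, 69.53, 70.92, 70.99, 71.67, 72.18, 72.21, 73.28, 73.72, 73.87, 74.02, 74.14, 74.15, 74.51, 74.96, 75.01, 76.50, 77.00
α = 0.24; lower rank = 25 × 0.120 = 3; upper rank = 25 × 0.880 = 22.
The 3rd smallest replicate is 64.49; the 22nd is 74.96.

(64.49, 74.96)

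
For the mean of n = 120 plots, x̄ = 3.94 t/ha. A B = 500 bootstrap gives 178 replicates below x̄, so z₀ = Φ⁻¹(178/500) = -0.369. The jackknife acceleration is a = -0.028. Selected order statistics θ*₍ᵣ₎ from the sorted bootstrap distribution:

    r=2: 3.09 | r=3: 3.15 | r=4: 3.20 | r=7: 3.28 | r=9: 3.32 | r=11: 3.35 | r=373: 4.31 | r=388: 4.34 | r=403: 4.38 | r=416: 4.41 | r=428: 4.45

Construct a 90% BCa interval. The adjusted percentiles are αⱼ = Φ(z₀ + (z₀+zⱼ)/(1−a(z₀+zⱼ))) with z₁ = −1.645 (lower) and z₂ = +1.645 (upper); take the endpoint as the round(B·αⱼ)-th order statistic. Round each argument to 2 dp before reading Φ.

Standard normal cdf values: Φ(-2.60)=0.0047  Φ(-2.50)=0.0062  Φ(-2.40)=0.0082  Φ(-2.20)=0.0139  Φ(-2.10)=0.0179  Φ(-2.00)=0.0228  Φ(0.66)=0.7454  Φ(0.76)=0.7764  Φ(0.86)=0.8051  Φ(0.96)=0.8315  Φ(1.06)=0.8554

(3.15, 4.38)

Lower: z₀ + z₁ = -0.369 + (-1.645) = -2.014; 1 − a(z₀+z₁) = 1 − (-0.028)(-2.014) = 0.9436; argument = -0.369 + (-2.014)/0.9436 = -2.5034 → -2.50.
α₁ = Φ(-2.50) = 0.0062; rank = round(500 × 0.0062) = 3; θ*₍3₎ = 3.15.
Upper: z₀ + z₂ = 1.276; 1 − a(z₀+z₂) = 1.0357; argument = 0.8630 → 0.86; α₂ = 0.8051; rank = 403; θ*₍403₎ = 4.38.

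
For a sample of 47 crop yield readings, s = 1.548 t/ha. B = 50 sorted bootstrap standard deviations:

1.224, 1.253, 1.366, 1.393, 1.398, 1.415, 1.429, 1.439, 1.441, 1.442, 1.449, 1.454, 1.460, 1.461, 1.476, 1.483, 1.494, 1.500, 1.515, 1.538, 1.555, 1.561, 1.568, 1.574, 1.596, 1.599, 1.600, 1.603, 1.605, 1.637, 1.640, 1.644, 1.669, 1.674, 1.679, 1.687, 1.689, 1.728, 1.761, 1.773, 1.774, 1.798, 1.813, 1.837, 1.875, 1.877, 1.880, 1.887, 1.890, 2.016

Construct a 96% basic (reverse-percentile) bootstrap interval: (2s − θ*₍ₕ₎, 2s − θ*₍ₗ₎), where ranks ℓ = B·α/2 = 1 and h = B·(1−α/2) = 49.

(1.206, 1.872)

Percentile endpoints at ranks 1 and 49: θ*₍1₎ = 1.224, θ*₍49₎ = 1.890.
Basic interval reflects these around s:
  lower = 2 × 1.548 − 1.890 = 1.206
  upper = 2 × 1.548 − 1.224 = 1.872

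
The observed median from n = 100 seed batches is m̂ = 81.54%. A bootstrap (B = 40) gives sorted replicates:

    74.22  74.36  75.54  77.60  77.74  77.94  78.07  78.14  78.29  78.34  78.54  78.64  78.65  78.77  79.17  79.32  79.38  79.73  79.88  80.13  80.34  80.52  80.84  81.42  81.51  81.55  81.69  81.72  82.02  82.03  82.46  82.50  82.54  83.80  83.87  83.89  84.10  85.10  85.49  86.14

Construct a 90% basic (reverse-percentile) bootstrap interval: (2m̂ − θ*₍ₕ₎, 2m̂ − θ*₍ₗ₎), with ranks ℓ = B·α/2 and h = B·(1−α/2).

(77.98, 88.72)

Percentile endpoints at ranks 2 and 38: θ*₍2₎ = 74.36, θ*₍38₎ = 85.10.
Basic interval reflects these around m̂:
  lower = 2 × 81.54 − 85.10 = 77.98
  upper = 2 × 81.54 − 74.36 = 88.72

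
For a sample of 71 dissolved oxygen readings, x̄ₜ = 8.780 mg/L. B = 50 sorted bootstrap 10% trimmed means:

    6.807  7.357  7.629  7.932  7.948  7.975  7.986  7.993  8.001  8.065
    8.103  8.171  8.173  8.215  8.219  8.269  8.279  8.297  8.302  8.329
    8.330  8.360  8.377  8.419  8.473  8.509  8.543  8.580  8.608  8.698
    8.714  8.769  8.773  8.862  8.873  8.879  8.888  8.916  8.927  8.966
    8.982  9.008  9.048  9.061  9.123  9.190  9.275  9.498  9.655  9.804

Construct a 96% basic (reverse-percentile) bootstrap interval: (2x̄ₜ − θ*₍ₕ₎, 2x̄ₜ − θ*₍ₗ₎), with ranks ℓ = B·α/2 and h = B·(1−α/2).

(7.905, 10.753)

Percentile endpoints at ranks 1 and 49: θ*₍1₎ = 6.807, θ*₍49₎ = 9.655.
Basic interval reflects these around x̄ₜ:
  lower = 2 × 8.780 − 9.655 = 7.905
  upper = 2 × 8.780 − 6.807 = 10.753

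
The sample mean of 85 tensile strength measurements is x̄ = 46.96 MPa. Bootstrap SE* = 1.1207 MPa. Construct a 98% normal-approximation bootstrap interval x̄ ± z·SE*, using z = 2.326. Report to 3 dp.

Margin = 2.326 × 1.1207 = 2.6067
Interval: 46.96 ± 2.6067

(44.353, 49.567)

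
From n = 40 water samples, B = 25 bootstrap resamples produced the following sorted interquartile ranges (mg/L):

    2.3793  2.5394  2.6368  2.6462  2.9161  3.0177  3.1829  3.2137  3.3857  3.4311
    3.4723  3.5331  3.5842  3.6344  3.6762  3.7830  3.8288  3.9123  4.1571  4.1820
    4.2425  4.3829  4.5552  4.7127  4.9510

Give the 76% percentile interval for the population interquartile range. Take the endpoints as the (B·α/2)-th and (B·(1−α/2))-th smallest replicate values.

α = 0.24; lower rank = 25 × 0.120 = 3; upper rank = 25 × 0.880 = 22.
The 3rd smallest replicate is 2.6368; the 22nd is 4.3829.

(2.6368, 4.3829)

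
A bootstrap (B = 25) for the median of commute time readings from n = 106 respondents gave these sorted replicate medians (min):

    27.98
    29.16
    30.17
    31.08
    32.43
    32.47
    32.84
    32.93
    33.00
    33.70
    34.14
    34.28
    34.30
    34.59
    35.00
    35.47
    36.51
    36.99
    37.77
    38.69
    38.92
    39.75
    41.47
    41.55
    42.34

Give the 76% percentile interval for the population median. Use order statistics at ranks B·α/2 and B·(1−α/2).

(30.17, 39.75)

α = 0.24; lower rank = 25 × 0.120 = 3; upper rank = 25 × 0.880 = 22.
The 3rd smallest replicate is 30.17; the 22nd is 39.75.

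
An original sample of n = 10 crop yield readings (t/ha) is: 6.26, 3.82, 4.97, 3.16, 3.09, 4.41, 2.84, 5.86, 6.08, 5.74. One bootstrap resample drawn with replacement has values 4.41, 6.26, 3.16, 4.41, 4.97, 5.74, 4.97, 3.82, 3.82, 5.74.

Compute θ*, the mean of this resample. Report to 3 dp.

θ* = 4.730

Mean = (4.41 + 6.26 + 3.16 + 4.41 + 4.97 + 5.74 + 4.97 + 3.82 + 3.82 + 5.74) / 10 = 47.300 / 10 = 4.730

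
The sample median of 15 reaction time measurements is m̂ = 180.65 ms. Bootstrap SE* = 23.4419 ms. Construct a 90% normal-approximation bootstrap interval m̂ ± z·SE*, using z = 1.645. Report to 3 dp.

(142.088, 219.212)

Margin = 1.645 × 23.4419 = 38.5619
Interval: 180.65 ± 38.5619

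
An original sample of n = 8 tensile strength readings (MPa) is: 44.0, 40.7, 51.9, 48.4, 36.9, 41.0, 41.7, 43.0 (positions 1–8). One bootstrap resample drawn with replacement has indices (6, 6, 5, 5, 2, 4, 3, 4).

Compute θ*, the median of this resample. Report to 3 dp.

Resample values: 41.0, 41.0, 36.9, 36.9, 40.7, 48.4, 51.9, 48.4.
Sorted: 36.9, 36.9, 40.7, 41.0, 41.0, 48.4, 48.4, 51.9
Median = average of the two middle values = 41.000

θ* = 41.000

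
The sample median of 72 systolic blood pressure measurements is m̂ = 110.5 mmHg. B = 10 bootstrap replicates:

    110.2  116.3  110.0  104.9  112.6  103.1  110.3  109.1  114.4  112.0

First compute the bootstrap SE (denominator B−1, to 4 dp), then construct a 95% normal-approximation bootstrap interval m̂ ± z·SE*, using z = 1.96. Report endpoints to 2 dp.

(102.67, 118.33)

Mean of replicates = 110.2900; sum of squared deviations = 143.5290; SE* = √(143.5290/9) = 3.9935
Margin = 1.96 × 3.9935 = 7.827
Interval: 110.5 ± 7.827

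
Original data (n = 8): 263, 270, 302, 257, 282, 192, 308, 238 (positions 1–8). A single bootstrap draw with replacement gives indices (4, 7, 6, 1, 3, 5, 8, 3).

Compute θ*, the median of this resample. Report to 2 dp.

Resample values: 257, 308, 192, 263, 302, 282, 238, 302.
Sorted: 192, 238, 257, 263, 282, 302, 302, 308
Median = average of the two middle values = 272.50

θ* = 272.50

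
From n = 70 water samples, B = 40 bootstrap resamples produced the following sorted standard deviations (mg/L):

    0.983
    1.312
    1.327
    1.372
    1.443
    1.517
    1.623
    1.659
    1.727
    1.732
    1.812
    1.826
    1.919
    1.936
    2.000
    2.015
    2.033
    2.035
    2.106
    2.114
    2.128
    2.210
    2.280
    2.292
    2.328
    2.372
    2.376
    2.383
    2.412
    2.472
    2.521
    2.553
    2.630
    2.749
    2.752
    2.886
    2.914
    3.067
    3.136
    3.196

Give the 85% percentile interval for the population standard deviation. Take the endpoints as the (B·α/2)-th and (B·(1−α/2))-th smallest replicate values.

(1.327, 2.914)

α = 0.15; lower rank = 40 × 0.075 = 3; upper rank = 40 × 0.925 = 37.
The 3rd smallest replicate is 1.327; the 37th is 2.914.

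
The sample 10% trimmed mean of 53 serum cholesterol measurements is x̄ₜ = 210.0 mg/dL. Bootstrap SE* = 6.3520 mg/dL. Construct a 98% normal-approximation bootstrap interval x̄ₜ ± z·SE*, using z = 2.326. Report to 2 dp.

Margin = 2.326 × 6.3520 = 14.775
Interval: 210.0 ± 14.775

(195.23, 224.77)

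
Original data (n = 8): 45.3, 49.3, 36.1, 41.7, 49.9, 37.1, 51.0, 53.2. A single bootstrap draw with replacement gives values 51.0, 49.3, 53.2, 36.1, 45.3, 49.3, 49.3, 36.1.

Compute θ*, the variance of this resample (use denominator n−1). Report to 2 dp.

Mean = 46.2000; sum of squared deviations = 305.7000
s² = 305.7000 / 7 = 43.6714

θ* = 43.67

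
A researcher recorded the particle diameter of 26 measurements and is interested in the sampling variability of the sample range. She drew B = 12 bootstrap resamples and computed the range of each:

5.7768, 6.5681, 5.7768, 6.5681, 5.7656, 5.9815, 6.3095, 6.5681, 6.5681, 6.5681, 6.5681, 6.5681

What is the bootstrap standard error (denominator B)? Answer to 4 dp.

SE* = 0.3461

Bootstrap SE is the standard deviation of the 12 replicate ranges.
Mean of replicates: (5.7768 + 6.5681 + 5.7768 + 6.5681 + 5.7656 + 5.9815 + 6.3095 + 6.5681 + 6.5681 + 6.5681 + 6.5681 + 6.5681) / 12 = 75.58690 / 12 = 6.29891
Sum of squared deviations: (−0.52211)² + (+0.26919)² + (−0.52211)² + (+0.26919)² + (−0.53331)² + (−0.31741)² + (+0.01059)² + (+0.26919)² + (+0.26919)² + (+0.26919)² + (+0.26919)² + (+0.26919)² = 1.43772
Variance = 1.43772 / 12 = 0.11981
SE* = √0.11981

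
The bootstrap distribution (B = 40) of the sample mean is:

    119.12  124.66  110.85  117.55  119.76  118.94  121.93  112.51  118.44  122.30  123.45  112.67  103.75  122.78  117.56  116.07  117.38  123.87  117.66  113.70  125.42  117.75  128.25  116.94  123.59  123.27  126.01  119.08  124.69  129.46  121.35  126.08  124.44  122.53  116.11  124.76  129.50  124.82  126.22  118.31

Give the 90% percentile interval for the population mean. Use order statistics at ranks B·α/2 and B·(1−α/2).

(110.85, 128.25)

Sorted replicates: 103.75, 110.85, 112.51, 112.67, 113.70, 116.07, 116.11, 116.94, 117.38, 117.55, 117.56, 117.66, 117.75, 118.31, 118.44, 118.94, 119.08, 119.12, 119.76, 121.35, 121.93, 122.30, 122.53, 122.78, 123.27, 123.45, 123.59, 123.87, 124.44, 124.66, 124.69, 124.76, 124.82, 125.42, 126.01, 126.08, 126.22, 128.25, 129.46, 129.50
α = 0.10; lower rank = 40 × 0.050 = 2; upper rank = 40 × 0.950 = 38.
The 2nd smallest replicate is 110.85; the 38th is 128.25.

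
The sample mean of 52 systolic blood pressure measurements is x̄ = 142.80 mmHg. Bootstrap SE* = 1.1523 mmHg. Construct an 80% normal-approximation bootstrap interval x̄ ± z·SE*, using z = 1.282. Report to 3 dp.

Margin = 1.282 × 1.1523 = 1.4772
Interval: 142.80 ± 1.4772

(141.323, 144.277)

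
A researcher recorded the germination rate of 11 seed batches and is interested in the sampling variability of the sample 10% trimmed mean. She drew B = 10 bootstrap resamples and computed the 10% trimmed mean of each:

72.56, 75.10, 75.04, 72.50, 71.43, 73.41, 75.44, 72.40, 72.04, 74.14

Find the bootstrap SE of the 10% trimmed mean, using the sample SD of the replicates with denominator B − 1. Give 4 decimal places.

SE* = 1.4351

Bootstrap SE is the standard deviation of the 10 replicate 10% trimmed means.
Mean of replicates: (72.56 + 75.10 + 75.04 + 72.50 + 71.43 + 73.41 + 75.44 + 72.40 + 72.04 + 74.14) / 10 = 734.06000 / 10 = 73.40600
Sum of squared deviations: (−0.84600)² + (+1.69400)² + (+1.63400)² + (−0.90600)² + (−1.97600)² + (+0.00400)² + (+2.03400)² + (−1.00600)² + (−1.36600)² + (+0.73400)² = 18.53464
Variance = 18.53464 / 9 = 2.05940
SE* = √2.05940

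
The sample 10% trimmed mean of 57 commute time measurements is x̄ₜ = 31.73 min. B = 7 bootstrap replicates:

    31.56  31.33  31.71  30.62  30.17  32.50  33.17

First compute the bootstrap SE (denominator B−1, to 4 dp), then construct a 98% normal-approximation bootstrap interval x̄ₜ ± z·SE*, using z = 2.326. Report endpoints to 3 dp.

(29.334, 34.126)

Mean of replicates = 31.5800; sum of squared deviations = 6.3640; SE* = √(6.3640/6) = 1.0299
Margin = 2.326 × 1.0299 = 2.3955
Interval: 31.73 ± 2.3955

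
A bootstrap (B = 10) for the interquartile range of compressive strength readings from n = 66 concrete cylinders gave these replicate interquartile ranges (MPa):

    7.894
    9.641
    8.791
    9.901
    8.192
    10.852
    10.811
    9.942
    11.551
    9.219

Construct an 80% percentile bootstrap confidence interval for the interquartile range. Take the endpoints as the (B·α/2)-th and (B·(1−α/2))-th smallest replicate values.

Sorted replicates: 7.894, 8.192, 8.791, 9.219, 9.641, 9.901, 9.942, 10.811, 10.852, 11.551
α = 0.20; lower rank = 10 × 0.100 = 1; upper rank = 10 × 0.900 = 9.
The 1st smallest replicate is 7.894; the 9th is 10.852.

(7.894, 10.852)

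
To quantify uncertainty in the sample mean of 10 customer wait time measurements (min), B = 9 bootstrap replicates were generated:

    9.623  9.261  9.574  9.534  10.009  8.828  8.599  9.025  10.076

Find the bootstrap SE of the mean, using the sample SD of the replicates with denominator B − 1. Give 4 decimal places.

SE* = 0.5067

Bootstrap SE is the standard deviation of the 9 replicate means.
Mean of replicates: (9.623 + 9.261 + 9.574 + 9.534 + 10.009 + 8.828 + 8.599 + 9.025 + 10.076) / 9 = 84.52900 / 9 = 9.39211
Sum of squared deviations: (+0.23089)² + (−0.13111)² + (+0.18189)² + (+0.14189)² + (+0.61689)² + (−0.56411)² + (−0.79311)² + (−0.36711)² + (+0.68389)² = 2.05399
Variance = 2.05399 / 8 = 0.25675
SE* = √0.25675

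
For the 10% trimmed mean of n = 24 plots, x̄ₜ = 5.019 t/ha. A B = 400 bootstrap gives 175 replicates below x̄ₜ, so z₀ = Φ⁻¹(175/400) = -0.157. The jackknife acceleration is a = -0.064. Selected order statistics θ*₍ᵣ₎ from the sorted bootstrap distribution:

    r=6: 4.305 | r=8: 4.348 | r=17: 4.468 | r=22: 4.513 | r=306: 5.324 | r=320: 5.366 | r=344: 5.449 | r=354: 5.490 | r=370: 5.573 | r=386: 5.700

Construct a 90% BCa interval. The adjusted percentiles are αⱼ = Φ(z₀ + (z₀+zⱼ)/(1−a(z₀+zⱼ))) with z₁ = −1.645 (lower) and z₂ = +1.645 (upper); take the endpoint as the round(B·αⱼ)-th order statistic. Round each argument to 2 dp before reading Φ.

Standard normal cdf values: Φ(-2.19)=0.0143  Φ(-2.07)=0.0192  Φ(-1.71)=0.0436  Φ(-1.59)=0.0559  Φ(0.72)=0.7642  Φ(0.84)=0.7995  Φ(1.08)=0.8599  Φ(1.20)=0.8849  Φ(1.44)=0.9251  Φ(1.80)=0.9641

(4.305, 5.490)

Lower: z₀ + z₁ = -0.157 + (-1.645) = -1.802; 1 − a(z₀+z₁) = 1 − (-0.064)(-1.802) = 0.8847; argument = -0.157 + (-1.802)/0.8847 = -2.1939 → -2.19.
α₁ = Φ(-2.19) = 0.0143; rank = round(400 × 0.0143) = 6; θ*₍6₎ = 4.305.
Upper: z₀ + z₂ = 1.488; 1 − a(z₀+z₂) = 1.0952; argument = 1.2016 → 1.20; α₂ = 0.8849; rank = 354; θ*₍354₎ = 5.490.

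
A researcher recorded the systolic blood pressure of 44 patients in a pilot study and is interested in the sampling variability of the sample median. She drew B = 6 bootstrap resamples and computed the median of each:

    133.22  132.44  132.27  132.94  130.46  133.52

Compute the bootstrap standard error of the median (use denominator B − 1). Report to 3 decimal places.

Bootstrap SE is the standard deviation of the 6 replicate medians.
Mean of replicates: (133.22 + 132.44 + 132.27 + 132.94 + 130.46 + 133.52) / 6 = 794.8500 / 6 = 132.4750
Sum of squared deviations: (+0.7450)² + (−0.0350)² + (−0.2050)² + (+0.4650)² + (−2.0150)² + (+1.0450)² = 5.9667
Variance = 5.9667 / 5 = 1.1933
SE* = √1.1933

SE* = 1.092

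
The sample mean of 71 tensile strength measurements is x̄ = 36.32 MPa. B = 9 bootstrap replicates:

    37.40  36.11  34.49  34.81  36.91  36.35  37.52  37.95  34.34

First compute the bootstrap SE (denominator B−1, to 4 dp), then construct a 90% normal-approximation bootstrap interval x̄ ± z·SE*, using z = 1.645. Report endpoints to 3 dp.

Mean of replicates = 36.2089; sum of squared deviations = 15.0947; SE* = √(15.0947/8) = 1.3736
Margin = 1.645 × 1.3736 = 2.2596
Interval: 36.32 ± 2.2596

(34.060, 38.580)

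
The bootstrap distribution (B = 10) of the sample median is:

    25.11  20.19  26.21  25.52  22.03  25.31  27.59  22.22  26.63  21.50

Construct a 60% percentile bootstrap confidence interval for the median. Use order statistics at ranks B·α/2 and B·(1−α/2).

Sorted replicates: 20.19, 21.50, 22.03, 22.22, 25.11, 25.31, 25.52, 26.21, 26.63, 27.59
α = 0.40; lower rank = 10 × 0.200 = 2; upper rank = 10 × 0.800 = 8.
The 2nd smallest replicate is 21.50; the 8th is 26.21.

(21.50, 26.21)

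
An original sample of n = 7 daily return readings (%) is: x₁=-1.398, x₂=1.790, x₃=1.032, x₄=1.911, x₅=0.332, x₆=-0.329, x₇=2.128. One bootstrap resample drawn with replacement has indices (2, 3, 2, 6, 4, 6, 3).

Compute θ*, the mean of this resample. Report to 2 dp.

θ* = 0.99

Resample values: 1.790, 1.032, 1.790, -0.329, 1.911, -0.329, 1.032.
Mean = (1.790 + 1.032 + 1.790 + (-0.329) + 1.911 + (-0.329) + 1.032) / 7 = 6.8970 / 7 = 0.99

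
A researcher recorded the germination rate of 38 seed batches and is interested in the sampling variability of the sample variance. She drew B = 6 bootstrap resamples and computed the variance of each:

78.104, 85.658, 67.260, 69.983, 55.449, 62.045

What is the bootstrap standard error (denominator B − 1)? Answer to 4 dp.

Bootstrap SE is the standard deviation of the 6 replicate variances.
Mean of replicates: (78.104 + 85.658 + 67.260 + 69.983 + 55.449 + 62.045) / 6 = 418.49900 / 6 = 69.74983
Sum of squared deviations: (+8.35417)² + (+15.90817)² + (−2.48983)² + (+0.23317)² + (−14.30083)² + (−7.70483)² = 592.99379
Variance = 592.99379 / 5 = 118.59876
SE* = √118.59876

SE* = 10.8903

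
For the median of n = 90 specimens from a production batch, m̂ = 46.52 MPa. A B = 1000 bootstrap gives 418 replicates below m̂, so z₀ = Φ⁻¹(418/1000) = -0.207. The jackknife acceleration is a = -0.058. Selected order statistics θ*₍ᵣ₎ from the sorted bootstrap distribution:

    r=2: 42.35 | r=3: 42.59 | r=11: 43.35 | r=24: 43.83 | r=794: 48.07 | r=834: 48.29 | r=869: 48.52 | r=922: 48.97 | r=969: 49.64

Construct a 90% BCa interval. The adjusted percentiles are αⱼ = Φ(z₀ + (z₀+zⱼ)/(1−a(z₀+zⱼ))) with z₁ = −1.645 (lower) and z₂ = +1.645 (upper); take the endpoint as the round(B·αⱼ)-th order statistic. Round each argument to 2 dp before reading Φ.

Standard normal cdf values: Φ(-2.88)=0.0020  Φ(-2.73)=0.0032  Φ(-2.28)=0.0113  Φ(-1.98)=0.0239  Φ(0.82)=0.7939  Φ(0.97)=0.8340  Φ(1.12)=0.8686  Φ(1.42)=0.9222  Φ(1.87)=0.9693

(43.35, 48.52)

Lower: z₀ + z₁ = -0.207 + (-1.645) = -1.852; 1 − a(z₀+z₁) = 1 − (-0.058)(-1.852) = 0.8926; argument = -0.207 + (-1.852)/0.8926 = -2.2819 → -2.28.
α₁ = Φ(-2.28) = 0.0113; rank = round(1000 × 0.0113) = 11; θ*₍11₎ = 43.35.
Upper: z₀ + z₂ = 1.438; 1 − a(z₀+z₂) = 1.0834; argument = 1.1203 → 1.12; α₂ = 0.8686; rank = 869; θ*₍869₎ = 48.52.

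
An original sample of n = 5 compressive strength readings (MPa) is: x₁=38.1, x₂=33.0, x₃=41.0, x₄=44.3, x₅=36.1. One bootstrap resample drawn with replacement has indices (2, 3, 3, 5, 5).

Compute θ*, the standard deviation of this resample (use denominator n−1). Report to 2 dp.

θ* = 3.49

Resample values: 33.0, 41.0, 41.0, 36.1, 36.1.
Mean = 37.4400; sum of squared deviations = 48.6520
s² = 48.6520 / 4 = 12.1630
s = √12.1630 = 3.49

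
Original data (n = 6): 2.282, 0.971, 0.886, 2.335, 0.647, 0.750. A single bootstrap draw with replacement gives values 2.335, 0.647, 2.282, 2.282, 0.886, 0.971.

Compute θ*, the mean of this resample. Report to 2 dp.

θ* = 1.57

Mean = (2.335 + 0.647 + 2.282 + 2.282 + 0.886 + 0.971) / 6 = 9.4030 / 6 = 1.57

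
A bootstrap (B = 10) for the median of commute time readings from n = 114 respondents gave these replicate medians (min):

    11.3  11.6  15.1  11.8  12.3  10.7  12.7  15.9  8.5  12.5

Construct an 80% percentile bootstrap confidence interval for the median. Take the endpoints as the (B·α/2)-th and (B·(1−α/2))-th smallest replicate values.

Sorted replicates: 8.5, 10.7, 11.3, 11.6, 11.8, 12.3, 12.5, 12.7, 15.1, 15.9
α = 0.20; lower rank = 10 × 0.100 = 1; upper rank = 10 × 0.900 = 9.
The 1st smallest replicate is 8.5; the 9th is 15.1.

(8.5, 15.1)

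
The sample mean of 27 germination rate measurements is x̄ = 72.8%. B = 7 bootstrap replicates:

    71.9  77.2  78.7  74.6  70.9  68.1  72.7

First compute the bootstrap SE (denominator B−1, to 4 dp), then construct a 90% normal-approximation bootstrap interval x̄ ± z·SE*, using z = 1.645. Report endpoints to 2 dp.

Mean of replicates = 73.4429; sum of squared deviations = 81.0371; SE* = √(81.0371/6) = 3.6751
Margin = 1.645 × 3.6751 = 6.046
Interval: 72.8 ± 6.046

(66.75, 78.85)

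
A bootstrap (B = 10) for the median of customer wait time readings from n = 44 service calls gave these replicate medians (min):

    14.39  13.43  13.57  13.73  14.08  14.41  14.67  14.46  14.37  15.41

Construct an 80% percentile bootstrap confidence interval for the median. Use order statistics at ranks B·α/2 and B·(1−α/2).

(13.43, 14.67)

Sorted replicates: 13.43, 13.57, 13.73, 14.08, 14.37, 14.39, 14.41, 14.46, 14.67, 15.41
α = 0.20; lower rank = 10 × 0.100 = 1; upper rank = 10 × 0.900 = 9.
The 1st smallest replicate is 13.43; the 9th is 14.67.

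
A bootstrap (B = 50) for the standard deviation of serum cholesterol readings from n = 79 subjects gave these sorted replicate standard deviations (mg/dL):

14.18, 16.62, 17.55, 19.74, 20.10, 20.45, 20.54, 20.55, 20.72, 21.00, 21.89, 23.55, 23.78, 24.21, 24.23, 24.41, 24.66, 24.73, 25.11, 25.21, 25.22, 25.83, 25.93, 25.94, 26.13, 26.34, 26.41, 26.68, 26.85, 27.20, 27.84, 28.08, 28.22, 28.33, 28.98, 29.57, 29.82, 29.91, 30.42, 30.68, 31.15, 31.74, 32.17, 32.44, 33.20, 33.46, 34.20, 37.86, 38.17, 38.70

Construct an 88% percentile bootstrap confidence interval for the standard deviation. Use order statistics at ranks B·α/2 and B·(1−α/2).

(17.55, 34.20)

α = 0.12; lower rank = 50 × 0.060 = 3; upper rank = 50 × 0.940 = 47.
The 3rd smallest replicate is 17.55; the 47th is 34.20.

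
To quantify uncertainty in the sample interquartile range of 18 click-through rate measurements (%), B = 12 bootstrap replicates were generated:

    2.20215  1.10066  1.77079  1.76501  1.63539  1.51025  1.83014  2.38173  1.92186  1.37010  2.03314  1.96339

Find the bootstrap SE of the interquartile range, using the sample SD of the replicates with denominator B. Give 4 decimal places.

SE* = 0.3395

Bootstrap SE is the standard deviation of the 12 replicate interquartile ranges.
Mean of replicates: (2.20215 + 1.10066 + 1.77079 + 1.76501 + 1.63539 + 1.51025 + 1.83014 + 2.38173 + 1.92186 + 1.37010 + 2.03314 + 1.96339) / 12 = 21.484610 / 12 = 1.790384
Sum of squared deviations: (+0.411766)² + (−0.689724)² + (−0.019594)² + (−0.025374)² + (−0.154994)² + (−0.280134)² + (+0.039756)² + (+0.591346)² + (+0.131476)² + (−0.420284)² + (+0.242756)² + (+0.173006)² = 1.382853
Variance = 1.382853 / 12 = 0.115238
SE* = √0.115238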